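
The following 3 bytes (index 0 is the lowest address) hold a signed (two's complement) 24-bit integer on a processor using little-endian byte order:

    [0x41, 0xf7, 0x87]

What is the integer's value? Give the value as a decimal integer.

In little-endian order the low byte comes first in memory.
Reassemble most-significant byte first: 87 F7 41 → 0x87F741.
Top bit is set, so as a signed 24-bit value this is 0x87F741 − 2^24 = -7866559.

-7866559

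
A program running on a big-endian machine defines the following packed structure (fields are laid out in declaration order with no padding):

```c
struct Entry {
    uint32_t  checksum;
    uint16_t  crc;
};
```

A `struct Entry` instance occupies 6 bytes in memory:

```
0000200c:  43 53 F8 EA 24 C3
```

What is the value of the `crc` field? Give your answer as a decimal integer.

9411

`crc` follows `checksum` (4 bytes), so it starts at byte offset 4 and occupies 2 bytes.
Bytes at offsets 4..5: 24 C3.
Big-endian: lowest address holds the most-significant byte.
The bytes are already most-significant first: 0x24C3.
0x24C3 = 9411.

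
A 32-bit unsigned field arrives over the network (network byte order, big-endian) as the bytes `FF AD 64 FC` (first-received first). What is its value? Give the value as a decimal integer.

In big-endian order the high byte comes first in memory.
The bytes are already most-significant first: 0xFFAD64FC.
0xFFAD64FC = 4289553660.

4289553660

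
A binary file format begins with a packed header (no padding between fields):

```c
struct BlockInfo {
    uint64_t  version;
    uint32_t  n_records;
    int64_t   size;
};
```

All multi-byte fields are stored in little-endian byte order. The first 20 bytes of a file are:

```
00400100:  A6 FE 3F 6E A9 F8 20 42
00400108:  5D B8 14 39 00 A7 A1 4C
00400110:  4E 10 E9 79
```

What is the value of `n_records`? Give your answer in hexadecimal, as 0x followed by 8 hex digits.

0x3914B85D

`n_records` follows `version` (8 bytes), so it starts at byte offset 8 and occupies 4 bytes.
Bytes at offsets 8..11: 5D B8 14 39.
Little-endian: lowest address holds the least-significant byte.
Reassemble most-significant byte first: 39 14 B8 5D → 0x3914B85D.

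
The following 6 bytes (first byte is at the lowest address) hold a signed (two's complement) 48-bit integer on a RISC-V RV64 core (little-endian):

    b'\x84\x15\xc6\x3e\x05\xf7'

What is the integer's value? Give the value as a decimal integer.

Little-endian stores the least-significant byte at the lowest address.
Reassemble most-significant byte first: F7 05 3E C6 15 84 → 0xF7053EC61584.
Top bit is set, so as a signed 48-bit value this is 0xF7053EC61584 − 2^48 = -9873076644476.

-9873076644476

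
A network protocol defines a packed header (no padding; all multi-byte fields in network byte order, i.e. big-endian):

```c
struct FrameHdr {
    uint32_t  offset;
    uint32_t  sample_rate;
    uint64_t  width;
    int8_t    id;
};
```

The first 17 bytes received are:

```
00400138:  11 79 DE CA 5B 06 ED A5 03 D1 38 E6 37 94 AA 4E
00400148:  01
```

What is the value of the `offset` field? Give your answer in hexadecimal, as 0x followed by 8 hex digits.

0x1179DECA

`offset` is the first field, at byte offset 0, occupying 4 bytes.
Bytes at offsets 0..3: 11 79 DE CA.
In big-endian order the high byte comes first in memory.
The bytes are already most-significant first: 0x1179DECA.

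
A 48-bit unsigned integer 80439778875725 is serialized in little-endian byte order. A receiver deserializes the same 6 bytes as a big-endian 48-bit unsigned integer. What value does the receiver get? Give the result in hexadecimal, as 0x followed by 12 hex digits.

80439778875725 in 48-bit hexadecimal is 0x4928D872194D.
Stored little-endian, the bytes at ascending addresses are 4D 19 72 D8 28 49.
Read back as big-endian, the last byte is least significant, giving 0x4D1972D82849.

0x4D1972D82849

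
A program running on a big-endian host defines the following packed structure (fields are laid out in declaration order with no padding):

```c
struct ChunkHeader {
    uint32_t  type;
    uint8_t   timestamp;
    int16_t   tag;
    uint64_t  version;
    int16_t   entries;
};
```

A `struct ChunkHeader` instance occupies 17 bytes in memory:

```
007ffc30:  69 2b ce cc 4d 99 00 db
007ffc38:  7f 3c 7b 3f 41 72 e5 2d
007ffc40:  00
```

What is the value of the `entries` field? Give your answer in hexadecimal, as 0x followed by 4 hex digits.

`entries` follows `type` (4 B), `timestamp` (1 B), `tag` (2 B), `version` (8 B), so it starts at offset 4 + 1 + 2 + 8 = 15 and occupies 2 bytes.
Bytes at offsets 15..16: 2D 00.
Big-endian: lowest address holds the most-significant byte.
The bytes are already most-significant first: 0x2D00.

0x2D00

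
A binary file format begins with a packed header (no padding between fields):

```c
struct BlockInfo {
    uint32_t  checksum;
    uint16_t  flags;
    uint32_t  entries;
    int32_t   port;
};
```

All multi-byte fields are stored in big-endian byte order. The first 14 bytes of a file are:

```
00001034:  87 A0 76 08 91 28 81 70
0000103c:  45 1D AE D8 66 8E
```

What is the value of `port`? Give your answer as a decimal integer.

-1361549682

`port` follows `checksum` (4 B), `flags` (2 B), `entries` (4 B), so it starts at offset 4 + 2 + 4 = 10 and occupies 4 bytes.
Bytes at offsets 10..13: AE D8 66 8E.
In big-endian order the high byte comes first in memory.
The bytes are already most-significant first: 0xAED8668E.
Top bit is set, so as a signed 32-bit value this is 0xAED8668E − 2^32 = -1361549682.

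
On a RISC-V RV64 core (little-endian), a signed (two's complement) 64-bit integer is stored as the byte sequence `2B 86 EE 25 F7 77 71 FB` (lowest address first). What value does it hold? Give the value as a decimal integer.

Little-endian stores the least-significant byte at the lowest address.
Reassemble most-significant byte first: FB 71 77 F7 25 EE 86 2B → 0xFB7177F725EE862B.
Top bit is set, so as a signed 64-bit value this is 0xFB7177F725EE862B − 2^64 = -328349394444319189.

-328349394444319189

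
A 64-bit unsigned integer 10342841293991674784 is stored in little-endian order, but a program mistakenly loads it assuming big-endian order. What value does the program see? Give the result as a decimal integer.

11566261648786688399

10342841293991674784 in 64-bit hexadecimal is 0x8F89275BB09D83A0.
Stored little-endian, the bytes at ascending addresses are A0 83 9D B0 5B 27 89 8F.
Read back as big-endian, the last byte is least significant, giving 0xA0839DB05B27898F.
0xA0839DB05B27898F = 11566261648786688399.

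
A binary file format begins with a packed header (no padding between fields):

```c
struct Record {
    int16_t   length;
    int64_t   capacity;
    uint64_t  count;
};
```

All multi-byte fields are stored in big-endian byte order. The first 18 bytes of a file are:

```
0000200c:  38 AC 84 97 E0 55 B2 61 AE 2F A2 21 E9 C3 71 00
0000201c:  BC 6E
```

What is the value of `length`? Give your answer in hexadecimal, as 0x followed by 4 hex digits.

`length` is the first field, at byte offset 0, occupying 2 bytes.
Bytes at offsets 0..1: 38 AC.
Big-endian stores the most-significant byte at the lowest address.
The bytes are already most-significant first: 0x38AC.

0x38AC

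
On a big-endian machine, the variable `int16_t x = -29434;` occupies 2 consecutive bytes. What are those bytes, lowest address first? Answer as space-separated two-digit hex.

Two's complement of -29434 in 16 bits: 29434 = 0x72FA; invert → 0x8D05; add 1 → 0x8D06.
Split into bytes (most-significant first): 8D 06.
In big-endian order the high byte comes first in memory.
So the memory order matches the most-significant-first order: 8D 06.

8D 06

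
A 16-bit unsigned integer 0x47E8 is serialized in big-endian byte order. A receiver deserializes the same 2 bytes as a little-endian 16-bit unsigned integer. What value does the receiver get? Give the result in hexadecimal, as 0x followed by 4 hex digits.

0xE847

Stored big-endian, the bytes at ascending addresses are 47 E8.
Read back as little-endian, the first byte is least significant, giving 0xE847.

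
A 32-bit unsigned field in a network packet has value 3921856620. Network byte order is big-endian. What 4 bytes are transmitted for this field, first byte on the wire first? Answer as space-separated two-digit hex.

E9 C2 C8 6C

3921856620 in hexadecimal, padded to 32 bits, is 0xE9C2C86C.
Split into bytes (most-significant first): E9 C2 C8 6C.
Big-endian: lowest address holds the most-significant byte.
So the memory order matches the most-significant-first order: E9 C2 C8 6C.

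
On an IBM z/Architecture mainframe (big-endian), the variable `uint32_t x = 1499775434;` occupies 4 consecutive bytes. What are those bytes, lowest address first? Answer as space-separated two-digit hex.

1499775434 in hexadecimal, padded to 32 bits, is 0x5964C1CA.
Split into bytes (most-significant first): 59 64 C1 CA.
Big-endian: lowest address holds the most-significant byte.
So the memory order matches the most-significant-first order: 59 64 C1 CA.

59 64 C1 CA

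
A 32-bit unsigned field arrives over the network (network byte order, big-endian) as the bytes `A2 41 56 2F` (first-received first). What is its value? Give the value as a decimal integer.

2722190895

Big-endian: lowest address holds the most-significant byte.
The bytes are already most-significant first: 0xA241562F.
0xA241562F = 2722190895.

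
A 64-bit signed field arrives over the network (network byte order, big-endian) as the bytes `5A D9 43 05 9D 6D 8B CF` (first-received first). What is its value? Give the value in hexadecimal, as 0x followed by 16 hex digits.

In big-endian order the high byte comes first in memory.
The bytes are already most-significant first: 0x5AD943059D6D8BCF.

0x5AD943059D6D8BCF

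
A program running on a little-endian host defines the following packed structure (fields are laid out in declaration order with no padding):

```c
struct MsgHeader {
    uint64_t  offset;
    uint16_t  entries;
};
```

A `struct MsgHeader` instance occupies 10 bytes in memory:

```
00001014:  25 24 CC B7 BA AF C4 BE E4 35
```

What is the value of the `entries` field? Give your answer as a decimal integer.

13796

`entries` follows `offset` (8 bytes), so it starts at byte offset 8 and occupies 2 bytes.
Bytes at offsets 8..9: E4 35.
In little-endian order the low byte comes first in memory.
Reassemble most-significant byte first: 35 E4 → 0x35E4.
0x35E4 = 13796.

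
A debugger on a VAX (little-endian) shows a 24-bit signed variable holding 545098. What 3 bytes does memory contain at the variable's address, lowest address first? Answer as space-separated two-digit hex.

4A 51 08

545098 in hexadecimal, padded to 24 bits, is 0x08514A.
Split into bytes (most-significant first): 08 51 4A.
Little-endian stores the least-significant byte at the lowest address.
So at ascending addresses the bytes are 4A 51 08.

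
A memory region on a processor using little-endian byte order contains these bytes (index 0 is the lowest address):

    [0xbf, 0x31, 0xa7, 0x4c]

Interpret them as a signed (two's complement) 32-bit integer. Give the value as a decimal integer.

1286025663

In little-endian order the low byte comes first in memory.
Reassemble most-significant byte first: 4C A7 31 BF → 0x4CA731BF.
0x4CA731BF = 1286025663.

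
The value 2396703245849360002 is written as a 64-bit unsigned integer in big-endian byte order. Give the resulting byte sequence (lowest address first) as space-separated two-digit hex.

21 42 CC E7 60 E0 76 82

2396703245849360002 in hexadecimal, padded to 64 bits, is 0x2142CCE760E07682.
Split into bytes (most-significant first): 21 42 CC E7 60 E0 76 82.
Big-endian stores the most-significant byte at the lowest address.
So the memory order matches the most-significant-first order: 21 42 CC E7 60 E0 76 82.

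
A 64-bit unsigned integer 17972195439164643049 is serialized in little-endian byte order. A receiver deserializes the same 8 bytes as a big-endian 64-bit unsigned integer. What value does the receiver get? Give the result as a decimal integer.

16849740789961485049

17972195439164643049 in 64-bit hexadecimal is 0xF96A1087F94DD6E9.
Stored little-endian, the bytes at ascending addresses are E9 D6 4D F9 87 10 6A F9.
Read back as big-endian, the last byte is least significant, giving 0xE9D64DF987106AF9.
0xE9D64DF987106AF9 = 16849740789961485049.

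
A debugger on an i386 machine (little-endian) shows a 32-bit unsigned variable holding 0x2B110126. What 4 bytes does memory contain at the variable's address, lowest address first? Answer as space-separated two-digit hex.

Split into bytes (most-significant first): 2B 11 01 26.
In little-endian order the low byte comes first in memory.
So at ascending addresses the bytes are 26 01 11 2B.

26 01 11 2B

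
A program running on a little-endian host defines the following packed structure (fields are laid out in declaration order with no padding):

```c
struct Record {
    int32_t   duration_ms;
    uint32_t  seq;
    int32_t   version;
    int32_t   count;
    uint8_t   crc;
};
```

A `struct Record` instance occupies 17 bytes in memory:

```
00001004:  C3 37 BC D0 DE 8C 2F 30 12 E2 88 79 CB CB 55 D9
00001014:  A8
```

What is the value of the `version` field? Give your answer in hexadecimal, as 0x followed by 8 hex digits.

`version` follows `duration_ms` (4 B), `seq` (4 B), so it starts at offset 4 + 4 = 8 and occupies 4 bytes.
Bytes at offsets 8..11: 12 E2 88 79.
In little-endian order the low byte comes first in memory.
Reassemble most-significant byte first: 79 88 E2 12 → 0x7988E212.

0x7988E212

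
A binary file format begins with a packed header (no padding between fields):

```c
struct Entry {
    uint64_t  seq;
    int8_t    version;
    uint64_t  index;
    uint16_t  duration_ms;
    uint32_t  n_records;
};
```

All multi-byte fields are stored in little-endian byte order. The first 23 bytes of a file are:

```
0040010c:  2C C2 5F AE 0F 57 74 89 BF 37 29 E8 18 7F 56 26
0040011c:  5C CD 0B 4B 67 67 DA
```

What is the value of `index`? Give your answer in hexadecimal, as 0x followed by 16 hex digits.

`index` follows `seq` (8 B), `version` (1 B), so it starts at offset 8 + 1 = 9 and occupies 8 bytes.
Bytes at offsets 9..16: 37 29 E8 18 7F 56 26 5C.
Little-endian stores the least-significant byte at the lowest address.
Reassemble most-significant byte first: 5C 26 56 7F 18 E8 29 37 → 0x5C26567F18E82937.

0x5C26567F18E82937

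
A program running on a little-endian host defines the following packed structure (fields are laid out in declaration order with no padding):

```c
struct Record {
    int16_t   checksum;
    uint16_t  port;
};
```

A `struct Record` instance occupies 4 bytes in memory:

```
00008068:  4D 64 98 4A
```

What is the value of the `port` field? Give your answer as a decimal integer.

`port` follows `checksum` (2 bytes), so it starts at byte offset 2 and occupies 2 bytes.
Bytes at offsets 2..3: 98 4A.
In little-endian order the low byte comes first in memory.
Reassemble most-significant byte first: 4A 98 → 0x4A98.
0x4A98 = 19096.

19096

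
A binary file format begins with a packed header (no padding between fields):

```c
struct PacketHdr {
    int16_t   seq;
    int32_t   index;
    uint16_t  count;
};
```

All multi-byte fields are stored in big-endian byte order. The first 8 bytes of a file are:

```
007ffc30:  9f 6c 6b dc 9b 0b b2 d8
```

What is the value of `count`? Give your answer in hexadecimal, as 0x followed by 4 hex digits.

0xB2D8

`count` follows `seq` (2 B), `index` (4 B), so it starts at offset 2 + 4 = 6 and occupies 2 bytes.
Bytes at offsets 6..7: B2 D8.
Big-endian: lowest address holds the most-significant byte.
The bytes are already most-significant first: 0xB2D8.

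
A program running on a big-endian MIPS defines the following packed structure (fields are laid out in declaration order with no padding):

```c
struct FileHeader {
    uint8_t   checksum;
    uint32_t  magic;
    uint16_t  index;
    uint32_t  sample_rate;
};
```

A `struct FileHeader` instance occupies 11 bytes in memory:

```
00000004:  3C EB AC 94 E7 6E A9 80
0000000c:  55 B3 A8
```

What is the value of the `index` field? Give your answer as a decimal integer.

28329

`index` follows `checksum` (1 B), `magic` (4 B), so it starts at offset 1 + 4 = 5 and occupies 2 bytes.
Bytes at offsets 5..6: 6E A9.
Big-endian: lowest address holds the most-significant byte.
The bytes are already most-significant first: 0x6EA9.
0x6EA9 = 28329.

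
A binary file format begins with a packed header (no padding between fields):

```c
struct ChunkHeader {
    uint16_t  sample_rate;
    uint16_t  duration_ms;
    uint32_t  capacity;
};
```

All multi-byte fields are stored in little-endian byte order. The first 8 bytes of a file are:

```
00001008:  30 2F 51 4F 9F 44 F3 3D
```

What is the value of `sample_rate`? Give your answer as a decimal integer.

`sample_rate` is the first field, at byte offset 0, occupying 2 bytes.
Bytes at offsets 0..1: 30 2F.
Little-endian stores the least-significant byte at the lowest address.
Reassemble most-significant byte first: 2F 30 → 0x2F30.
0x2F30 = 12080.

12080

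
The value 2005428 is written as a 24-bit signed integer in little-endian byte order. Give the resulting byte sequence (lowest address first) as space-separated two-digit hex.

B4 99 1E

2005428 in hexadecimal, padded to 24 bits, is 0x1E99B4.
Split into bytes (most-significant first): 1E 99 B4.
In little-endian order the low byte comes first in memory.
So at ascending addresses the bytes are B4 99 1E.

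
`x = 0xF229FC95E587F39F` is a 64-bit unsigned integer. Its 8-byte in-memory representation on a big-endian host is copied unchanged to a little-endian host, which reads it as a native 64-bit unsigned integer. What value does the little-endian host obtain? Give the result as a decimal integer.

11525705291504822770

Stored big-endian, the bytes at ascending addresses are F2 29 FC 95 E5 87 F3 9F.
Read back as little-endian, the first byte is least significant, giving 0x9FF387E595FC29F2.
0x9FF387E595FC29F2 = 11525705291504822770.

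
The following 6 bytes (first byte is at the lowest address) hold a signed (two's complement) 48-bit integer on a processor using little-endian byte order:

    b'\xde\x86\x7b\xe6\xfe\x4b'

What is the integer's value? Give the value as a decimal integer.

83558160631518

Little-endian stores the least-significant byte at the lowest address.
Reassemble most-significant byte first: 4B FE E6 7B 86 DE → 0x4BFEE67B86DE.
0x4BFEE67B86DE = 83558160631518.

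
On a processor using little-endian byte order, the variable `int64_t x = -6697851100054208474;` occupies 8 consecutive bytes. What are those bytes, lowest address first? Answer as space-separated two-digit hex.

26 40 CF 46 E9 73 0C A3

Two's complement of -6697851100054208474 in 64 bits: 6697851100054208474 = 0x5CF38C16B930BFDA; invert → 0xA30C73E946CF4025; add 1 → 0xA30C73E946CF4026.
Split into bytes (most-significant first): A3 0C 73 E9 46 CF 40 26.
Little-endian stores the least-significant byte at the lowest address.
So at ascending addresses the bytes are 26 40 CF 46 E9 73 0C A3.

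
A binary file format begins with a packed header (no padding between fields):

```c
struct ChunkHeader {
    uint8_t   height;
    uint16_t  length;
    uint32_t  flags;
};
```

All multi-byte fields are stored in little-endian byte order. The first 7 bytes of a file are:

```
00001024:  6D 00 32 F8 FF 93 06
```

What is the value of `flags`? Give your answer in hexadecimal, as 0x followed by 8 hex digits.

`flags` follows `height` (1 B), `length` (2 B), so it starts at offset 1 + 2 = 3 and occupies 4 bytes.
Bytes at offsets 3..6: F8 FF 93 06.
In little-endian order the low byte comes first in memory.
Reassemble most-significant byte first: 06 93 FF F8 → 0x0693FFF8.

0x0693FFF8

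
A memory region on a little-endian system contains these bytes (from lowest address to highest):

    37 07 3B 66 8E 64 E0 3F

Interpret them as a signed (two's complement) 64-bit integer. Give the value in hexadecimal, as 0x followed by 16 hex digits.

Little-endian stores the least-significant byte at the lowest address.
Reassemble most-significant byte first: 3F E0 64 8E 66 3B 07 37 → 0x3FE0648E663B0737.

0x3FE0648E663B0737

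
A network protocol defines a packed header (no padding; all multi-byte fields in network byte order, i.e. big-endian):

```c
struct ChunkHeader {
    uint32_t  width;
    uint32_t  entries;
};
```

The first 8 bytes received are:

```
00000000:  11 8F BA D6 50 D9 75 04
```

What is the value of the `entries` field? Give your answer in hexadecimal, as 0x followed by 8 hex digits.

0x50D97504

`entries` follows `width` (4 bytes), so it starts at byte offset 4 and occupies 4 bytes.
Bytes at offsets 4..7: 50 D9 75 04.
In big-endian order the high byte comes first in memory.
The bytes are already most-significant first: 0x50D97504.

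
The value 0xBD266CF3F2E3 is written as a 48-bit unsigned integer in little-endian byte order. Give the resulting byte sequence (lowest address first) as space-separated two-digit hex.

E3 F2 F3 6C 26 BD

Split into bytes (most-significant first): BD 26 6C F3 F2 E3.
Little-endian: lowest address holds the least-significant byte.
So at ascending addresses the bytes are E3 F2 F3 6C 26 BD.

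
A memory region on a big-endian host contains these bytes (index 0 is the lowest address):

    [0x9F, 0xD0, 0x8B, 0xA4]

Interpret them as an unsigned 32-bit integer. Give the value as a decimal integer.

2681244580

In big-endian order the high byte comes first in memory.
The bytes are already most-significant first: 0x9FD08BA4.
0x9FD08BA4 = 2681244580.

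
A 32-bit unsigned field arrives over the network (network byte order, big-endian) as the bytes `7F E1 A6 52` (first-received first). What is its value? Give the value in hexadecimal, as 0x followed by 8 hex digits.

0x7FE1A652

In big-endian order the high byte comes first in memory.
The bytes are already most-significant first: 0x7FE1A652.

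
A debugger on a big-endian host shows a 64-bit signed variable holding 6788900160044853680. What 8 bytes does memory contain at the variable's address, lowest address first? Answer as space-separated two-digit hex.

6788900160044853680 in hexadecimal, padded to 64 bits, is 0x5E3704B9F710E9B0.
Split into bytes (most-significant first): 5E 37 04 B9 F7 10 E9 B0.
In big-endian order the high byte comes first in memory.
So the memory order matches the most-significant-first order: 5E 37 04 B9 F7 10 E9 B0.

5E 37 04 B9 F7 10 E9 B0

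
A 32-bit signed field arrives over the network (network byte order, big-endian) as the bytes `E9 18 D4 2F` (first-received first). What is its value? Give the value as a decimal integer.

Big-endian stores the most-significant byte at the lowest address.
The bytes are already most-significant first: 0xE918D42F.
Top bit is set, so as a signed 32-bit value this is 0xE918D42F − 2^32 = -384248785.

-384248785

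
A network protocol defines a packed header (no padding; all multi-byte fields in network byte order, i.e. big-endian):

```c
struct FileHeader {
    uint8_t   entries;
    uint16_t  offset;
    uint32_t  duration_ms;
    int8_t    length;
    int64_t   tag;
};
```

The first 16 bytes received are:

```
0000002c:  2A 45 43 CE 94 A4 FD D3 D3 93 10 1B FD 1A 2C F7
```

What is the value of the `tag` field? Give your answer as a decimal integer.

-3201197197733778185

`tag` follows `entries` (1 B), `offset` (2 B), `duration_ms` (4 B), `length` (1 B), so it starts at offset 1 + 2 + 4 + 1 = 8 and occupies 8 bytes.
Bytes at offsets 8..15: D3 93 10 1B FD 1A 2C F7.
Big-endian: lowest address holds the most-significant byte.
The bytes are already most-significant first: 0xD393101BFD1A2CF7.
Top bit is set, so as a signed 64-bit value this is 0xD393101BFD1A2CF7 − 2^64 = -3201197197733778185.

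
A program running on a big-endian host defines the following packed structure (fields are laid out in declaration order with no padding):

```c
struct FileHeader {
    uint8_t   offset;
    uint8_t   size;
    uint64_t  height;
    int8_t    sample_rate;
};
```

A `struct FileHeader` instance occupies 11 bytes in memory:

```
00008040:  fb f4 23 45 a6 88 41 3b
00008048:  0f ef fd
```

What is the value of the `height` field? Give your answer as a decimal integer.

2541620668860665839

`height` follows `offset` (1 B), `size` (1 B), so it starts at offset 1 + 1 = 2 and occupies 8 bytes.
Bytes at offsets 2..9: 23 45 A6 88 41 3B 0F EF.
Big-endian stores the most-significant byte at the lowest address.
The bytes are already most-significant first: 0x2345A688413B0FEF.
0x2345A688413B0FEF = 2541620668860665839.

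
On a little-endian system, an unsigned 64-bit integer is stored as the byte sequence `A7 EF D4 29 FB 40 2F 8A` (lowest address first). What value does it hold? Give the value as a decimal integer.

Little-endian: lowest address holds the least-significant byte.
Reassemble most-significant byte first: 8A 2F 40 FB 29 D4 EF A7 → 0x8A2F40FB29D4EFA7.
0x8A2F40FB29D4EFA7 = 9957248748622245799.

9957248748622245799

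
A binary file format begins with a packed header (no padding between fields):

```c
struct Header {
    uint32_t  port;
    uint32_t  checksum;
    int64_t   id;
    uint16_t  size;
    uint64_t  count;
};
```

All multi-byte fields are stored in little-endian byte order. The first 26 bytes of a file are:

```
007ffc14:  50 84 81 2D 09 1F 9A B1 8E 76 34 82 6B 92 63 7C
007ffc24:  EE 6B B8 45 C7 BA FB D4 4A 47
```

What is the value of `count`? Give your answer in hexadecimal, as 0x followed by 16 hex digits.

0x474AD4FBBAC745B8

`count` follows `port` (4 B), `checksum` (4 B), `id` (8 B), `size` (2 B), so it starts at offset 4 + 4 + 8 + 2 = 18 and occupies 8 bytes.
Bytes at offsets 18..25: B8 45 C7 BA FB D4 4A 47.
Little-endian stores the least-significant byte at the lowest address.
Reassemble most-significant byte first: 47 4A D4 FB BA C7 45 B8 → 0x474AD4FBBAC745B8.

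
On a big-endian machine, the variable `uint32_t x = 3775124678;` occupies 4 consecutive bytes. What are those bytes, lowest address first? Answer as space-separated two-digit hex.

3775124678 in hexadecimal, padded to 32 bits, is 0xE103D4C6.
Split into bytes (most-significant first): E1 03 D4 C6.
Big-endian: lowest address holds the most-significant byte.
So the memory order matches the most-significant-first order: E1 03 D4 C6.

E1 03 D4 C6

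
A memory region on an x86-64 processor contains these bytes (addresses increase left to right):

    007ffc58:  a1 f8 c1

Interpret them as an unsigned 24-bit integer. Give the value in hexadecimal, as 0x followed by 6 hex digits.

Little-endian stores the least-significant byte at the lowest address.
Reassemble most-significant byte first: C1 F8 A1 → 0xC1F8A1.

0xC1F8A1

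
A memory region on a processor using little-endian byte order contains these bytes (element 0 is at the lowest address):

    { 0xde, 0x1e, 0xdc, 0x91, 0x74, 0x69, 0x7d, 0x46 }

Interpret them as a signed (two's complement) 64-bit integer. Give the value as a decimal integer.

5079331904128032478

In little-endian order the low byte comes first in memory.
Reassemble most-significant byte first: 46 7D 69 74 91 DC 1E DE → 0x467D697491DC1EDE.
0x467D697491DC1EDE = 5079331904128032478.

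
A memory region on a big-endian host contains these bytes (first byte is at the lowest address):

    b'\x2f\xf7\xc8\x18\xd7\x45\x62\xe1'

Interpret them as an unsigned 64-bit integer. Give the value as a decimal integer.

In big-endian order the high byte comes first in memory.
The bytes are already most-significant first: 0x2FF7C818D74562E1.
0x2FF7C818D74562E1 = 3456451248046564065.

3456451248046564065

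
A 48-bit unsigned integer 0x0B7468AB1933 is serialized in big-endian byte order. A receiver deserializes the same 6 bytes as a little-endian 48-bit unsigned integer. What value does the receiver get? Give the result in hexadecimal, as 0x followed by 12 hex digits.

0x3319AB68740B

Stored big-endian, the bytes at ascending addresses are 0B 74 68 AB 19 33.
Read back as little-endian, the first byte is least significant, giving 0x3319AB68740B.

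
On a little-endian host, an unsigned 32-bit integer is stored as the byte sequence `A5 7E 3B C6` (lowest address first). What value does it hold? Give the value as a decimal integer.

In little-endian order the low byte comes first in memory.
Reassemble most-significant byte first: C6 3B 7E A5 → 0xC63B7EA5.
0xC63B7EA5 = 3325787813.

3325787813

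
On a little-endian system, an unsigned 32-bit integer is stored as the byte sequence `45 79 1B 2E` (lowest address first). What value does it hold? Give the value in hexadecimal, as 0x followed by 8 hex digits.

In little-endian order the low byte comes first in memory.
Reassemble most-significant byte first: 2E 1B 79 45 → 0x2E1B7945.

0x2E1B7945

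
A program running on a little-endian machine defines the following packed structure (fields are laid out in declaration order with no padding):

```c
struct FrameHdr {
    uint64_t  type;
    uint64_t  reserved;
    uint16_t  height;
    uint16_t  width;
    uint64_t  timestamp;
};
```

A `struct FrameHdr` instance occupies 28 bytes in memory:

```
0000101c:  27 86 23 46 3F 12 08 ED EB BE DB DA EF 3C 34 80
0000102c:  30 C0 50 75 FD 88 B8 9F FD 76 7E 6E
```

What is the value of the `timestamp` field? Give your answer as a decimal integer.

`timestamp` follows `type` (8 B), `reserved` (8 B), `height` (2 B), `width` (2 B), so it starts at offset 8 + 8 + 2 + 2 = 20 and occupies 8 bytes.
Bytes at offsets 20..27: FD 88 B8 9F FD 76 7E 6E.
In little-endian order the low byte comes first in memory.
Reassemble most-significant byte first: 6E 7E 76 FD 9F B8 88 FD → 0x6E7E76FD9FB888FD.
0x6E7E76FD9FB888FD = 7961932022916090109.

7961932022916090109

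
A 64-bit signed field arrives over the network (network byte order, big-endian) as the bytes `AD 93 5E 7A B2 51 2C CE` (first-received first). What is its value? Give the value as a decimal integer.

-5939299602500866866

In big-endian order the high byte comes first in memory.
The bytes are already most-significant first: 0xAD935E7AB2512CCE.
Top bit is set, so as a signed 64-bit value this is 0xAD935E7AB2512CCE − 2^64 = -5939299602500866866.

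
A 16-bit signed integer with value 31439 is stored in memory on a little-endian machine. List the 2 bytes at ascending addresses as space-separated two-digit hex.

31439 in hexadecimal, padded to 16 bits, is 0x7ACF.
Split into bytes (most-significant first): 7A CF.
Little-endian stores the least-significant byte at the lowest address.
So at ascending addresses the bytes are CF 7A.

CF 7A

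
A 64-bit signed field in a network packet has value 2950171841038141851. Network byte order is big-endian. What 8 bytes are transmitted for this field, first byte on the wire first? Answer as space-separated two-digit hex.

2950171841038141851 in hexadecimal, padded to 64 bits, is 0x28F11DA8A370499B.
Split into bytes (most-significant first): 28 F1 1D A8 A3 70 49 9B.
In big-endian order the high byte comes first in memory.
So the memory order matches the most-significant-first order: 28 F1 1D A8 A3 70 49 9B.

28 F1 1D A8 A3 70 49 9B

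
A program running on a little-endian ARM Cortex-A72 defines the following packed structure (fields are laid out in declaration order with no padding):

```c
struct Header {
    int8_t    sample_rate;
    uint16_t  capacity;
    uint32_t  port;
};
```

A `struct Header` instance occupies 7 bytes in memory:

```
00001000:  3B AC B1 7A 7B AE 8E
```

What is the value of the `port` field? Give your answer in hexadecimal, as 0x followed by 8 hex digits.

`port` follows `sample_rate` (1 B), `capacity` (2 B), so it starts at offset 1 + 2 = 3 and occupies 4 bytes.
Bytes at offsets 3..6: 7A 7B AE 8E.
Little-endian: lowest address holds the least-significant byte.
Reassemble most-significant byte first: 8E AE 7B 7A → 0x8EAE7B7A.

0x8EAE7B7A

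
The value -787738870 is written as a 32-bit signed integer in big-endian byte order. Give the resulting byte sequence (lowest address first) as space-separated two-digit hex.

D1 0C 0F 0A

Two's complement of -787738870 in 32 bits: 787738870 = 0x2EF3F0F6; invert → 0xD10C0F09; add 1 → 0xD10C0F0A.
Split into bytes (most-significant first): D1 0C 0F 0A.
Big-endian stores the most-significant byte at the lowest address.
So the memory order matches the most-significant-first order: D1 0C 0F 0A.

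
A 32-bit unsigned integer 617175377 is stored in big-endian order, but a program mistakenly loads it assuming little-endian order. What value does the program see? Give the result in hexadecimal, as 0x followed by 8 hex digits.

617175377 in 32-bit hexadecimal is 0x24C95951.
Stored big-endian, the bytes at ascending addresses are 24 C9 59 51.
Read back as little-endian, the first byte is least significant, giving 0x5159C924.

0x5159C924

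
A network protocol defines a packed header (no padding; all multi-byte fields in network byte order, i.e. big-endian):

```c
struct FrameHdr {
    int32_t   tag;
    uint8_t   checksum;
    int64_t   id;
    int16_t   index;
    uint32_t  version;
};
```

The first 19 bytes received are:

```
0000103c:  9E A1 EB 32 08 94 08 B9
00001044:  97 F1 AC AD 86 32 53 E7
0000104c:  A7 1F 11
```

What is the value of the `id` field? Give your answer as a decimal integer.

`id` follows `tag` (4 B), `checksum` (1 B), so it starts at offset 4 + 1 = 5 and occupies 8 bytes.
Bytes at offsets 5..12: 94 08 B9 97 F1 AC AD 86.
Big-endian: lowest address holds the most-significant byte.
The bytes are already most-significant first: 0x9408B997F1ACAD86.
Top bit is set, so as a signed 64-bit value this is 0x9408B997F1ACAD86 − 2^64 = -7779764294036705914.

-7779764294036705914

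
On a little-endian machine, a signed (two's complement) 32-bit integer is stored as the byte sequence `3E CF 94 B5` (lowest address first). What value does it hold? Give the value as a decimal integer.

In little-endian order the low byte comes first in memory.
Reassemble most-significant byte first: B5 94 CF 3E → 0xB594CF3E.
Top bit is set, so as a signed 32-bit value this is 0xB594CF3E − 2^32 = -1248538818.

-1248538818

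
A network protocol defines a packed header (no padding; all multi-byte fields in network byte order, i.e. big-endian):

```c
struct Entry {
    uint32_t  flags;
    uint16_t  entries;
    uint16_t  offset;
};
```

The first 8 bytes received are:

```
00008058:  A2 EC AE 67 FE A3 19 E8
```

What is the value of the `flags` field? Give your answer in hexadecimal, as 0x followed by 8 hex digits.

`flags` is the first field, at byte offset 0, occupying 4 bytes.
Bytes at offsets 0..3: A2 EC AE 67.
In big-endian order the high byte comes first in memory.
The bytes are already most-significant first: 0xA2ECAE67.

0xA2ECAE67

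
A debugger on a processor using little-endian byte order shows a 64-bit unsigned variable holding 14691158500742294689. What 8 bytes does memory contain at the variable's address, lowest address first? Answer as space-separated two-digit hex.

14691158500742294689 in hexadecimal, padded to 64 bits, is 0xCBE17AD1BFB46CA1.
Split into bytes (most-significant first): CB E1 7A D1 BF B4 6C A1.
Little-endian: lowest address holds the least-significant byte.
So at ascending addresses the bytes are A1 6C B4 BF D1 7A E1 CB.

A1 6C B4 BF D1 7A E1 CB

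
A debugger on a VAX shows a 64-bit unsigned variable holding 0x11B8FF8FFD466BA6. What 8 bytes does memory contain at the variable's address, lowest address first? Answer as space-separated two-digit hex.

A6 6B 46 FD 8F FF B8 11

Split into bytes (most-significant first): 11 B8 FF 8F FD 46 6B A6.
Little-endian stores the least-significant byte at the lowest address.
So at ascending addresses the bytes are A6 6B 46 FD 8F FF B8 11.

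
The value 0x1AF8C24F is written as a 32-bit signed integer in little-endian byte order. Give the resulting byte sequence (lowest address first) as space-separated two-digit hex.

Split into bytes (most-significant first): 1A F8 C2 4F.
Little-endian stores the least-significant byte at the lowest address.
So at ascending addresses the bytes are 4F C2 F8 1A.

4F C2 F8 1A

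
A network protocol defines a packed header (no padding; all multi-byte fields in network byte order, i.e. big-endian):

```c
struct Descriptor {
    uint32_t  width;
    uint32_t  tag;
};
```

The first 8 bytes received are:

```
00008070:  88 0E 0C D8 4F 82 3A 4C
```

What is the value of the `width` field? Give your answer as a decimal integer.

`width` is the first field, at byte offset 0, occupying 4 bytes.
Bytes at offsets 0..3: 88 0E 0C D8.
In big-endian order the high byte comes first in memory.
The bytes are already most-significant first: 0x880E0CD8.
0x880E0CD8 = 2282622168.

2282622168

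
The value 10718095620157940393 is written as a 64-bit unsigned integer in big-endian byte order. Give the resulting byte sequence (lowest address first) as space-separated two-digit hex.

94 BE 53 2D FC 2F 22 A9

10718095620157940393 in hexadecimal, padded to 64 bits, is 0x94BE532DFC2F22A9.
Split into bytes (most-significant first): 94 BE 53 2D FC 2F 22 A9.
In big-endian order the high byte comes first in memory.
So the memory order matches the most-significant-first order: 94 BE 53 2D FC 2F 22 A9.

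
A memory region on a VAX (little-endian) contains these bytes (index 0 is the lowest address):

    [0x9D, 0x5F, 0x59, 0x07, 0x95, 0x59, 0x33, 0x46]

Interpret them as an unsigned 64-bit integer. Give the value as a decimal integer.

5058485303075495837

Little-endian stores the least-significant byte at the lowest address.
Reassemble most-significant byte first: 46 33 59 95 07 59 5F 9D → 0x4633599507595F9D.
0x4633599507595F9D = 5058485303075495837.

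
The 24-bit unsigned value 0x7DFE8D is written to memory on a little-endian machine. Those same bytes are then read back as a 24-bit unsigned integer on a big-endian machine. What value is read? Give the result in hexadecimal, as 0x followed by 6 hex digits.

0x8DFE7D

Stored little-endian, the bytes at ascending addresses are 8D FE 7D.
Read back as big-endian, the last byte is least significant, giving 0x8DFE7D.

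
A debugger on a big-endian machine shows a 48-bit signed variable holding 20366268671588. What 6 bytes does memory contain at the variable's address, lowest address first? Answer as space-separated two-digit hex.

20366268671588 in hexadecimal, padded to 48 bits, is 0x1285E435A664.
Split into bytes (most-significant first): 12 85 E4 35 A6 64.
Big-endian: lowest address holds the most-significant byte.
So the memory order matches the most-significant-first order: 12 85 E4 35 A6 64.

12 85 E4 35 A6 64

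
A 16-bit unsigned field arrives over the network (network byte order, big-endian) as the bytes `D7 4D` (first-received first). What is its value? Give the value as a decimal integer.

55117

In big-endian order the high byte comes first in memory.
The bytes are already most-significant first: 0xD74D.
0xD74D = 55117.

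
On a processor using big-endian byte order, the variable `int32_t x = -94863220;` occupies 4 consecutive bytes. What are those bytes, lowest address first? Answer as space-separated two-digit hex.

FA 58 80 8C

Two's complement of -94863220 in 32 bits: 94863220 = 0x05A77F74; invert → 0xFA58808B; add 1 → 0xFA58808C.
Split into bytes (most-significant first): FA 58 80 8C.
Big-endian: lowest address holds the most-significant byte.
So the memory order matches the most-significant-first order: FA 58 80 8C.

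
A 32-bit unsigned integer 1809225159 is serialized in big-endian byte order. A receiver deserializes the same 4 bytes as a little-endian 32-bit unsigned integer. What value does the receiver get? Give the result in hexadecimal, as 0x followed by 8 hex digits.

1809225159 in 32-bit hexadecimal is 0x6BD695C7.
Stored big-endian, the bytes at ascending addresses are 6B D6 95 C7.
Read back as little-endian, the first byte is least significant, giving 0xC795D66B.

0xC795D66B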